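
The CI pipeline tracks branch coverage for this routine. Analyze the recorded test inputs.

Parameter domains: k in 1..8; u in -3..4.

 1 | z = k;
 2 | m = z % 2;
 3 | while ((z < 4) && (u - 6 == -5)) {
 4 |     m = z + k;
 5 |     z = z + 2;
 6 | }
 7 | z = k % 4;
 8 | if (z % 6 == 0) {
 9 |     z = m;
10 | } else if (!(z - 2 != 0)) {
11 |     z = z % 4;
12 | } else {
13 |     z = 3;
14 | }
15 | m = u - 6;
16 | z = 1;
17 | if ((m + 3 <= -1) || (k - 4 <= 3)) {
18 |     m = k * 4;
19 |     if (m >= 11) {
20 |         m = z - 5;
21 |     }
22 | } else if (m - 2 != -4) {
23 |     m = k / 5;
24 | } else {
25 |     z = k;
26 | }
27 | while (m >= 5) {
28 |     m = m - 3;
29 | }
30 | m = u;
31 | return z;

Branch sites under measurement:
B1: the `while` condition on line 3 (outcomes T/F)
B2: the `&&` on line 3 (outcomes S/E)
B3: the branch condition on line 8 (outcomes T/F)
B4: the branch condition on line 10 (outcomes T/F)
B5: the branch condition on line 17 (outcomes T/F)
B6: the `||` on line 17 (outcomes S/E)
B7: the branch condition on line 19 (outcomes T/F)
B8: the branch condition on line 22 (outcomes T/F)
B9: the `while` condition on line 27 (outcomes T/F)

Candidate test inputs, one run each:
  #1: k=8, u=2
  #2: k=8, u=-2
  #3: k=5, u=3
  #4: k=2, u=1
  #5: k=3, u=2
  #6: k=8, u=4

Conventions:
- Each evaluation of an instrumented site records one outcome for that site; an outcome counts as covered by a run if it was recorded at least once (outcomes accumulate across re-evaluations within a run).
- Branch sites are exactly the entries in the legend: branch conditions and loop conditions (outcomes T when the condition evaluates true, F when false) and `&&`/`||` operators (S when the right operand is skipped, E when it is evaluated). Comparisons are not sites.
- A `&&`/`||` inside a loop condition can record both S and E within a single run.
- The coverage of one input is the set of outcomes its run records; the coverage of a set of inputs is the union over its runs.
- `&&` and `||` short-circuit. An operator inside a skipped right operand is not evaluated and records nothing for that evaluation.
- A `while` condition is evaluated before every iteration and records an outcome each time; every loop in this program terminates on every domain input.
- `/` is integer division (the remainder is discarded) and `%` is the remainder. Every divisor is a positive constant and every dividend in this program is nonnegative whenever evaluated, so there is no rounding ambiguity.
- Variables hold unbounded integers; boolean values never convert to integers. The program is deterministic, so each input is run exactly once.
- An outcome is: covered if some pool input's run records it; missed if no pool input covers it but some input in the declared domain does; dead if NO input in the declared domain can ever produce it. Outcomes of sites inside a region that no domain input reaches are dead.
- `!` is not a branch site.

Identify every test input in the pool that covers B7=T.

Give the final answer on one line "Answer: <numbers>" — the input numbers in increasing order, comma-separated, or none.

input #1 (k=8, u=2): covers B7=T
input #2 (k=8, u=-2): covers B7=T
input #3 (k=5, u=3): covers B7=T
input #4 (k=2, u=1): misses B7=T
input #5 (k=3, u=2): covers B7=T
input #6 (k=8, u=4): misses B7=T

Answer: 1, 2, 3, 5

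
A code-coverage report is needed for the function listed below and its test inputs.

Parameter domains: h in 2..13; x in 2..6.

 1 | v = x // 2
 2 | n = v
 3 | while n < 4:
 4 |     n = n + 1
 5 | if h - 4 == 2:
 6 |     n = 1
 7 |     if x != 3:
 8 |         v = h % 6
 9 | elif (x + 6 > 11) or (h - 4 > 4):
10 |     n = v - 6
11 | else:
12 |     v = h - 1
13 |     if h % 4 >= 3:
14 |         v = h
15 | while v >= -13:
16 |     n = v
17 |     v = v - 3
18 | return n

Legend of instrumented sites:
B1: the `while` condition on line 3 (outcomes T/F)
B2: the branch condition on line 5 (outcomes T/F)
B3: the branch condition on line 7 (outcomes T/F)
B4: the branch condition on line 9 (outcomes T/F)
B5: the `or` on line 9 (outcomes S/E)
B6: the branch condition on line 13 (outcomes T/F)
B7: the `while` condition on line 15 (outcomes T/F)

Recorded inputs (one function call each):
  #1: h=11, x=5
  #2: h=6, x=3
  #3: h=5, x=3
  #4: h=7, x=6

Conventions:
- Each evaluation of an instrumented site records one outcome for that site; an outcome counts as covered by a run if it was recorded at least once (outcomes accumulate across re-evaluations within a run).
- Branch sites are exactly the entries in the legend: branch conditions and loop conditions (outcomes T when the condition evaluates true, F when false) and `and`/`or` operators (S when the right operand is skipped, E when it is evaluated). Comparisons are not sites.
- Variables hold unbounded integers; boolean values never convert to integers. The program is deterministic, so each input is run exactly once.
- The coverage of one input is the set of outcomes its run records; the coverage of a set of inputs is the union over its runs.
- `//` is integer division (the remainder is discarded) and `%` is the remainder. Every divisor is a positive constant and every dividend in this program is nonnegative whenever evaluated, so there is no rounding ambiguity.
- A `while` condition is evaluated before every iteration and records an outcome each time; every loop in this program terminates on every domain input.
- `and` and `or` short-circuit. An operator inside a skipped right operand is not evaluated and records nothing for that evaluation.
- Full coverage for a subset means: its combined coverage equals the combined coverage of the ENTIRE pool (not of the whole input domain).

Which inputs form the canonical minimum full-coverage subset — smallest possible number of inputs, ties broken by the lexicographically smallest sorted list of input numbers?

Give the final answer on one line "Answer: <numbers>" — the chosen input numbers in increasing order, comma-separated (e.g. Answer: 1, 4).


input #1 (h=11, x=5): events B1->T, B1->T, B1->F, B2->F, B5->E, B4->T, B7->T, B7->T, B7->T, B7->T, B7->T, B7->T, B7->F; covers B1=T, B1=F, B2=F, B4=T, B5=E, B7=T, B7=F
input #2 (h=6, x=3): events B1->T, B1->T, B1->T, B1->F, B2->T, B3->F, B7->T, B7->T, B7->T, B7->T, B7->T, B7->F; covers B1=T, B1=F, B2=T, B3=F, B7=T, B7=F
input #3 (h=5, x=3): events B1->T, B1->T, B1->T, B1->F, B2->F, B5->E, B4->F, B6->F, B7->T, B7->T, B7->T, B7->T, B7->T, B7->T, ...; covers B1=T, B1=F, B2=F, B4=F, B5=E, B6=F, B7=T, B7=F
input #4 (h=7, x=6): events B1->T, B1->F, B2->F, B5->S, B4->T, B7->T, B7->T, B7->T, B7->T, B7->T, B7->T, B7->F; covers B1=T, B1=F, B2=F, B4=T, B5=S, B7=T, B7=F
the full pool covers 12 outcomes: B1=T, B1=F, B2=T, B2=F, B3=F, B4=T, B4=F, B5=S, B5=E, B6=F, B7=T, B7=F
checked all size-1 subsets: none covers 12 outcomes (max 8/12)
checked all size-2 subsets: none covers 12 outcomes (max 10/12)
inputs {2, 3, 4} (size 3) cover everything; no size-3 subset with a lexicographically smaller index list covers all 12
Answer: 2, 3, 4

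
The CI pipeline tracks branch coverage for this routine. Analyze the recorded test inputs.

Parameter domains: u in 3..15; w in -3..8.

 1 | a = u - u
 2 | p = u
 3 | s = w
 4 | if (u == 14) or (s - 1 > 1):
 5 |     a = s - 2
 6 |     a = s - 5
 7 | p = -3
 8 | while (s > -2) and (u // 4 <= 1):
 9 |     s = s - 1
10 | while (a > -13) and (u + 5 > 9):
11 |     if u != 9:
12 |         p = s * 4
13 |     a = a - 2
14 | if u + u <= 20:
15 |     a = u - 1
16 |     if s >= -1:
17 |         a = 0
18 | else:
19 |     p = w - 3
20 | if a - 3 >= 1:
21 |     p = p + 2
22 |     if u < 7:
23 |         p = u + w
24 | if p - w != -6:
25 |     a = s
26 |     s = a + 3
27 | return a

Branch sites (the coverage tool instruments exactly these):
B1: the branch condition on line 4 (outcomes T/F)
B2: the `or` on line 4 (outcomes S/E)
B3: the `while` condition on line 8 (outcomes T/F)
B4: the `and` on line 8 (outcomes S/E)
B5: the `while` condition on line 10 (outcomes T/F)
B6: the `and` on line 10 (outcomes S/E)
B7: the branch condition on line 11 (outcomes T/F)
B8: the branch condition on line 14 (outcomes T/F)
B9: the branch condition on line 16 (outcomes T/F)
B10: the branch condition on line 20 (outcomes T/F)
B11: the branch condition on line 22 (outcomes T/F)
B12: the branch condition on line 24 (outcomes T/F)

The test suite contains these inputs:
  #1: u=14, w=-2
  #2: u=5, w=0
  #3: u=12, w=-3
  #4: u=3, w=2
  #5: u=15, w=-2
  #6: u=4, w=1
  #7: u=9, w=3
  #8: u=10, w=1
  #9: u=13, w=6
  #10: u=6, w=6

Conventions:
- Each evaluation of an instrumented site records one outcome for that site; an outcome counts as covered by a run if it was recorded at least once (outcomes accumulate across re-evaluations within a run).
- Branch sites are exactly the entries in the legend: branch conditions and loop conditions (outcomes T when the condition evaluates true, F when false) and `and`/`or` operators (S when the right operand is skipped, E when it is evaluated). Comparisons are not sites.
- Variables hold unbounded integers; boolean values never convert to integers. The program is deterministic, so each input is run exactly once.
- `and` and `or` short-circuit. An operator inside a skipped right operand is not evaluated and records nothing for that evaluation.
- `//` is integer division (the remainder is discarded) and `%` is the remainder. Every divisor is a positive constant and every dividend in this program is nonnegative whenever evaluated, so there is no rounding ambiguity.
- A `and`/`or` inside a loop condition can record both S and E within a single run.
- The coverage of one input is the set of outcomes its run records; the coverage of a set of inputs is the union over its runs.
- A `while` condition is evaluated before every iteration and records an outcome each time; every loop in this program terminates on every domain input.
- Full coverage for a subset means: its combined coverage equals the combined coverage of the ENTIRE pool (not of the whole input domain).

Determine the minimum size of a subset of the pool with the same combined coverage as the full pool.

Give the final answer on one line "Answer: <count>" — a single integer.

run #1 (u=14, w=-2) runs B2->S, B1->T, B4->S, B3->F, B6->E, B5->T, B7->T, B6->E, B5->T, B7->T, B6->E, B5->T, B7->T, B6->S, ...; records B1=T, B2=S, B3=F, B4=S, B5=T, B5=F, B6=S, B6=E, B7=T, B8=F, B10=F, B12=T
run #2 (u=5, w=0) runs B2->E, B1->F, B4->E, B3->T, B4->E, B3->T, B4->S, B3->F, B6->E, B5->T, B7->T, B6->E, B5->T, B7->T, ...; records B1=F, B2=E, B3=T, B3=F, B4=S, B4=E, B5=T, B5=F, B6=S, B6=E, B7=T, B8=T, B9=F, B10=T, B11=T, B12=T
run #3 (u=12, w=-3) runs B2->E, B1->F, B4->S, B3->F, B6->E, B5->T, B7->T, B6->E, B5->T, B7->T, B6->E, B5->T, B7->T, B6->E, ...; records B1=F, B2=E, B3=F, B4=S, B5=T, B5=F, B6=S, B6=E, B7=T, B8=F, B10=F, B12=T
run #4 (u=3, w=2) runs B2->E, B1->F, B4->E, B3->T, B4->E, B3->T, B4->E, B3->T, B4->E, B3->T, B4->S, B3->F, B6->E, B5->F, ...; records B1=F, B2=E, B3=T, B3=F, B4=S, B4=E, B5=F, B6=E, B8=T, B9=F, B10=F, B12=T
run #5 (u=15, w=-2) runs B2->E, B1->F, B4->S, B3->F, B6->E, B5->T, B7->T, B6->E, B5->T, B7->T, B6->E, B5->T, B7->T, B6->E, ...; records B1=F, B2=E, B3=F, B4=S, B5=T, B5=F, B6=S, B6=E, B7=T, B8=F, B10=F, B12=T
run #6 (u=4, w=1) runs B2->E, B1->F, B4->E, B3->T, B4->E, B3->T, B4->E, B3->T, B4->S, B3->F, B6->E, B5->F, B8->T, B9->F, ...; records B1=F, B2=E, B3=T, B3=F, B4=S, B4=E, B5=F, B6=E, B8=T, B9=F, B10=F, B12=T
run #7 (u=9, w=3) runs B2->E, B1->T, B4->E, B3->F, B6->E, B5->T, B7->F, B6->E, B5->T, B7->F, B6->E, B5->T, B7->F, B6->E, ...; records B1=T, B2=E, B3=F, B4=E, B5=T, B5=F, B6=S, B6=E, B7=F, B8=T, B9=T, B10=F, B12=F
run #8 (u=10, w=1) runs B2->E, B1->F, B4->E, B3->F, B6->E, B5->T, B7->T, B6->E, B5->T, B7->T, B6->E, B5->T, B7->T, B6->E, ...; records B1=F, B2=E, B3=F, B4=E, B5=T, B5=F, B6=S, B6=E, B7=T, B8=T, B9=T, B10=F, B12=T
run #9 (u=13, w=6) runs B2->E, B1->T, B4->E, B3->F, B6->E, B5->T, B7->T, B6->E, B5->T, B7->T, B6->E, B5->T, B7->T, B6->E, ...; records B1=T, B2=E, B3=F, B4=E, B5=T, B5=F, B6=S, B6=E, B7=T, B8=F, B10=F, B12=T
run #10 (u=6, w=6) runs B2->E, B1->T, B4->E, B3->T, B4->E, B3->T, B4->E, B3->T, B4->E, B3->T, B4->E, B3->T, B4->E, B3->T, ...; records B1=T, B2=E, B3=T, B3=F, B4=S, B4=E, B5=T, B5=F, B6=S, B6=E, B7=T, B8=T, B9=F, B10=T, B11=T, B12=T
the full pool covers 23 outcomes: B1=T, B1=F, B2=S, B2=E, B3=T, B3=F, B4=S, B4=E, B5=T, B5=F, B6=S, B6=E, B7=T, B7=F, B8=T, B8=F, B9=T, B9=F, B10=T, B10=F, B11=T, B12=T, B12=F
size 1 is not enough: best union over all size-1 subsets is 16/23
size 2 is not enough: best union over all size-2 subsets is 21/23
the canonical winner is {1, 2, 7}: size 3, full 23-outcome coverage, earliest index list among size-3 covers

Answer: 3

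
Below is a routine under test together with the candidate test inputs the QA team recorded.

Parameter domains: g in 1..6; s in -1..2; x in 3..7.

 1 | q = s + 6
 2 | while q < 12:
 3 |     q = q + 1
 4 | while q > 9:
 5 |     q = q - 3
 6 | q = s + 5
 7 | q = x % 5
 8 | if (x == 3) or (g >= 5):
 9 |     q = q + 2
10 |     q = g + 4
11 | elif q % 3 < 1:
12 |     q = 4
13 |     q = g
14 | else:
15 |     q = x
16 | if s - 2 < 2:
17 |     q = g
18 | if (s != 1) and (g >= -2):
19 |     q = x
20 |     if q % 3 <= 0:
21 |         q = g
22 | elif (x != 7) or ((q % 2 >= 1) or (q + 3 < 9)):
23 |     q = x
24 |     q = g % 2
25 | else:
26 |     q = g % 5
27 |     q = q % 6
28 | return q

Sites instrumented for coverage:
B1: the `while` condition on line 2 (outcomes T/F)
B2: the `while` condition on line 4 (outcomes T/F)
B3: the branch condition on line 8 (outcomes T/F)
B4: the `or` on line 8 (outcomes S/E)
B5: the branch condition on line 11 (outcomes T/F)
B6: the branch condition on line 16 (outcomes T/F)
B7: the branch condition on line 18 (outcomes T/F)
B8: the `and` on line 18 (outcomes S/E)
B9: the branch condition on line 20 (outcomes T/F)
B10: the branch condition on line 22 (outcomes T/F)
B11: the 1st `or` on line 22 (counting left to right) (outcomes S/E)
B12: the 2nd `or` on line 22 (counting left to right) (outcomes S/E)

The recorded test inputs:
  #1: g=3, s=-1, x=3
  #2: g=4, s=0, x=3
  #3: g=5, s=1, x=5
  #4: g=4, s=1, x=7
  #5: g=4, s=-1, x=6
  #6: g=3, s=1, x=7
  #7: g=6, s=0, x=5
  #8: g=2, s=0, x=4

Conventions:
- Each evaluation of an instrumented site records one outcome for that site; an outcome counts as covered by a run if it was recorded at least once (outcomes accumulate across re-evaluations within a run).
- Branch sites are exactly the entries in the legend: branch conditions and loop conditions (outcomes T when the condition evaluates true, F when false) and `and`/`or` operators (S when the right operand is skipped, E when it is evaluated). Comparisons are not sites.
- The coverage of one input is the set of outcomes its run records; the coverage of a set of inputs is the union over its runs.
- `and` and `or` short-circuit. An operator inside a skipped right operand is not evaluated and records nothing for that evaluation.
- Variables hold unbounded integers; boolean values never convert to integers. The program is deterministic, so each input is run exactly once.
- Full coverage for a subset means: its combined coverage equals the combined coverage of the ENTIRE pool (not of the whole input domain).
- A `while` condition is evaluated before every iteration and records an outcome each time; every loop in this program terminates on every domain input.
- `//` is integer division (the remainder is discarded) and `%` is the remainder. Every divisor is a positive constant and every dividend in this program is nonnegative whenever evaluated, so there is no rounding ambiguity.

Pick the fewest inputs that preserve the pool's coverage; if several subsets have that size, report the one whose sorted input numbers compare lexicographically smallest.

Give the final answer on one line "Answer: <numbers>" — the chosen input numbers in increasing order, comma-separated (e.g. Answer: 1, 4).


#1 (g=3, s=-1, x=3) -> B1->T, B1->T, B1->T, B1->T, B1->T, B1->T, B1->T, B1->F, B2->T, B2->F, B4->S, B3->T, B6->T, B8->E, ...; covered: B1=T, B1=F, B2=T, B2=F, B3=T, B4=S, B6=T, B7=T, B8=E, B9=T
#2 (g=4, s=0, x=3) -> B1->T, B1->T, B1->T, B1->T, B1->T, B1->T, B1->F, B2->T, B2->F, B4->S, B3->T, B6->T, B8->E, B7->T, ...; covered: B1=T, B1=F, B2=T, B2=F, B3=T, B4=S, B6=T, B7=T, B8=E, B9=T
#3 (g=5, s=1, x=5) -> B1->T, B1->T, B1->T, B1->T, B1->T, B1->F, B2->T, B2->F, B4->E, B3->T, B6->T, B8->S, B7->F, B11->S, ...; covered: B1=T, B1=F, B2=T, B2=F, B3=T, B4=E, B6=T, B7=F, B8=S, B10=T, B11=S
#4 (g=4, s=1, x=7) -> B1->T, B1->T, B1->T, B1->T, B1->T, B1->F, B2->T, B2->F, B4->E, B3->F, B5->F, B6->T, B8->S, B7->F, ...; covered: B1=T, B1=F, B2=T, B2=F, B3=F, B4=E, B5=F, B6=T, B7=F, B8=S, B10=T, B11=E, B12=E
#5 (g=4, s=-1, x=6) -> B1->T, B1->T, B1->T, B1->T, B1->T, B1->T, B1->T, B1->F, B2->T, B2->F, B4->E, B3->F, B5->F, B6->T, ...; covered: B1=T, B1=F, B2=T, B2=F, B3=F, B4=E, B5=F, B6=T, B7=T, B8=E, B9=T
#6 (g=3, s=1, x=7) -> B1->T, B1->T, B1->T, B1->T, B1->T, B1->F, B2->T, B2->F, B4->E, B3->F, B5->F, B6->T, B8->S, B7->F, ...; covered: B1=T, B1=F, B2=T, B2=F, B3=F, B4=E, B5=F, B6=T, B7=F, B8=S, B10=T, B11=E, B12=S
#7 (g=6, s=0, x=5) -> B1->T, B1->T, B1->T, B1->T, B1->T, B1->T, B1->F, B2->T, B2->F, B4->E, B3->T, B6->T, B8->E, B7->T, ...; covered: B1=T, B1=F, B2=T, B2=F, B3=T, B4=E, B6=T, B7=T, B8=E, B9=F
#8 (g=2, s=0, x=4) -> B1->T, B1->T, B1->T, B1->T, B1->T, B1->T, B1->F, B2->T, B2->F, B4->E, B3->F, B5->F, B6->T, B8->E, ...; covered: B1=T, B1=F, B2=T, B2=F, B3=F, B4=E, B5=F, B6=T, B7=T, B8=E, B9=F
pool-wide coverage (21 outcomes): B1=T, B1=F, B2=T, B2=F, B3=T, B3=F, B4=S, B4=E, B5=F, B6=T, B7=T, B7=F, B8=S, B8=E, B9=T, B9=F, B10=T, B11=S, B11=E, B12=S, B12=E
every size-1 subset falls short of the 21 outcomes (best: 13/21)
every size-2 subset falls short of the 21 outcomes (best: 18/21)
every size-3 subset falls short of the 21 outcomes (best: 19/21)
every size-4 subset falls short of the 21 outcomes (best: 20/21)
the canonical winner is {1, 3, 4, 6, 7}: size 5, full 21-outcome coverage, earliest index list among size-5 covers
Answer: 1, 3, 4, 6, 7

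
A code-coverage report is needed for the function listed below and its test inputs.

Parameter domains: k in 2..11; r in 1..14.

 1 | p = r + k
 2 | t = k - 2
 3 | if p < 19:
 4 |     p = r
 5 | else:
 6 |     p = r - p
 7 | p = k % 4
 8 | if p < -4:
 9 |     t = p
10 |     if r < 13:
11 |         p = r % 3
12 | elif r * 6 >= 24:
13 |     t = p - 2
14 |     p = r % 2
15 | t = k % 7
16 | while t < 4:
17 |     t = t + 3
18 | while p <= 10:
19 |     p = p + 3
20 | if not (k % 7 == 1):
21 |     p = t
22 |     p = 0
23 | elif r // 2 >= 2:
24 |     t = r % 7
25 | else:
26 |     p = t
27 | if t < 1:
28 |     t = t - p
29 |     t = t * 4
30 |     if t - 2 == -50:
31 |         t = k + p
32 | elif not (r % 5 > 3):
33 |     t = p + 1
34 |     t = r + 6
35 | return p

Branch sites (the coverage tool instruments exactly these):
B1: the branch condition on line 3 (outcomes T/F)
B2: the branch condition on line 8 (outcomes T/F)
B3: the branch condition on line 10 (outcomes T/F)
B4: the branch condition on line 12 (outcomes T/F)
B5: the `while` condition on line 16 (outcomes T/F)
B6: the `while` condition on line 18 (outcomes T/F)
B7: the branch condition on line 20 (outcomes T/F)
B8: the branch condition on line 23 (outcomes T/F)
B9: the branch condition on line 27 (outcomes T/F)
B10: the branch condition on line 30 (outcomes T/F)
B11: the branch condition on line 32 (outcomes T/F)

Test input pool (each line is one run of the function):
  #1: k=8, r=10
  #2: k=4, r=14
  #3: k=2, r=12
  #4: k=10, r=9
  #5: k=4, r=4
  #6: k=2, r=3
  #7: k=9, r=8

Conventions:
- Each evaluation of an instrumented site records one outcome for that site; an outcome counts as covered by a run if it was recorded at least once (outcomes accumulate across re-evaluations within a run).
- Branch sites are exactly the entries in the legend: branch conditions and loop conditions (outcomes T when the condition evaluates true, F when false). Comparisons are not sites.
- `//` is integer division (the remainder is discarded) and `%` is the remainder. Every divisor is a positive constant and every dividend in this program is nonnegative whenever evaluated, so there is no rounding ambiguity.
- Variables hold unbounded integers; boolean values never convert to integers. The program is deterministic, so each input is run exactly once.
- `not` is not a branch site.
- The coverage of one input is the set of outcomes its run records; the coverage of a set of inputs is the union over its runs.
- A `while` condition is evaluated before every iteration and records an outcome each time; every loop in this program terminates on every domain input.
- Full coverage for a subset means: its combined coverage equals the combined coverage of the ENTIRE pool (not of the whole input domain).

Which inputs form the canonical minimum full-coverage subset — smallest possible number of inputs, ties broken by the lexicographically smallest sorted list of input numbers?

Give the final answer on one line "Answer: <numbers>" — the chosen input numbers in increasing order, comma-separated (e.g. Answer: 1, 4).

test 1 (k=8, r=10) fires B1->T, B2->F, B4->T, B5->T, B5->F, B6->T, B6->T, B6->T, B6->T, B6->F, B7->F, B8->T, B9->F, B11->T; hits B1=T, B2=F, B4=T, B5=T, B5=F, B6=T, B6=F, B7=F, B8=T, B9=F, B11=T
test 2 (k=4, r=14) fires B1->T, B2->F, B4->T, B5->F, B6->T, B6->T, B6->T, B6->T, B6->F, B7->T, B9->F, B11->F; hits B1=T, B2=F, B4=T, B5=F, B6=T, B6=F, B7=T, B9=F, B11=F
test 3 (k=2, r=12) fires B1->T, B2->F, B4->T, B5->T, B5->F, B6->T, B6->T, B6->T, B6->T, B6->F, B7->T, B9->F, B11->T; hits B1=T, B2=F, B4=T, B5=T, B5=F, B6=T, B6=F, B7=T, B9=F, B11=T
test 4 (k=10, r=9) fires B1->F, B2->F, B4->T, B5->T, B5->F, B6->T, B6->T, B6->T, B6->T, B6->F, B7->T, B9->F, B11->F; hits B1=F, B2=F, B4=T, B5=T, B5=F, B6=T, B6=F, B7=T, B9=F, B11=F
test 5 (k=4, r=4) fires B1->T, B2->F, B4->T, B5->F, B6->T, B6->T, B6->T, B6->T, B6->F, B7->T, B9->F, B11->F; hits B1=T, B2=F, B4=T, B5=F, B6=T, B6=F, B7=T, B9=F, B11=F
test 6 (k=2, r=3) fires B1->T, B2->F, B4->F, B5->T, B5->F, B6->T, B6->T, B6->T, B6->F, B7->T, B9->F, B11->T; hits B1=T, B2=F, B4=F, B5=T, B5=F, B6=T, B6=F, B7=T, B9=F, B11=T
test 7 (k=9, r=8) fires B1->T, B2->F, B4->T, B5->T, B5->F, B6->T, B6->T, B6->T, B6->T, B6->F, B7->T, B9->F, B11->T; hits B1=T, B2=F, B4=T, B5=T, B5=F, B6=T, B6=F, B7=T, B9=F, B11=T
pool-wide coverage (15 outcomes): B1=T, B1=F, B2=F, B4=T, B4=F, B5=T, B5=F, B6=T, B6=F, B7=T, B7=F, B8=T, B9=F, B11=T, B11=F
every size-1 subset falls short of the 15 outcomes (best: 11/15)
every size-2 subset falls short of the 15 outcomes (best: 14/15)
the canonical winner is {1, 4, 6}: size 3, full 15-outcome coverage, earliest index list among size-3 covers

Answer: 1, 4, 6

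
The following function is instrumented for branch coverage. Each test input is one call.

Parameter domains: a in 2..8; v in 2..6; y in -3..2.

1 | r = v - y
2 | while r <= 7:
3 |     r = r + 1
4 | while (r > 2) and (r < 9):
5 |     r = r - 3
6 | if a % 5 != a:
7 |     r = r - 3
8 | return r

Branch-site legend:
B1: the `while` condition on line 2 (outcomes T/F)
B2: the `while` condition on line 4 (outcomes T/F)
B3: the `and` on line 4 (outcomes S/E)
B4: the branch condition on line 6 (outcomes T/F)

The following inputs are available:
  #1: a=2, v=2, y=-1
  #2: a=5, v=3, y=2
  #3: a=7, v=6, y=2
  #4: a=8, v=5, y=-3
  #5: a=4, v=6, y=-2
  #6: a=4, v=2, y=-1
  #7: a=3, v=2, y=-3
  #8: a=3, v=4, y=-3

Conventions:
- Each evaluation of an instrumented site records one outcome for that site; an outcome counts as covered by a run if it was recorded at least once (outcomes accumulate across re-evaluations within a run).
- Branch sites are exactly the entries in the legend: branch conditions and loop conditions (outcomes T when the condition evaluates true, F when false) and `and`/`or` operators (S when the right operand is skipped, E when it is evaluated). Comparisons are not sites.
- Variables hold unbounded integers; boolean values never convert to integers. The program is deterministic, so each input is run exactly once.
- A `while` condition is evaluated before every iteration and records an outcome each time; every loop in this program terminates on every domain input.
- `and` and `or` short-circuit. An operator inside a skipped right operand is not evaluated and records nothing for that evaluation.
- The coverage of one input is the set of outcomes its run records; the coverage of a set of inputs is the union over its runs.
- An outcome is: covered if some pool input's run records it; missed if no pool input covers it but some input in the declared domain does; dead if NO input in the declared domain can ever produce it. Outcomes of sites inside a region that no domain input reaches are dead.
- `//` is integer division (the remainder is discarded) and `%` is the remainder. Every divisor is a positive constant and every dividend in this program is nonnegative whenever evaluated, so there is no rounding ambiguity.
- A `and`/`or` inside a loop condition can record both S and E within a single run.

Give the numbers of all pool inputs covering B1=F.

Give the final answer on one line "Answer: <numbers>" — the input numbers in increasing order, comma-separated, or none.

input #1 (a=2, v=2, y=-1): produces B1=F
input #2 (a=5, v=3, y=2): produces B1=F
input #3 (a=7, v=6, y=2): produces B1=F
input #4 (a=8, v=5, y=-3): produces B1=F
input #5 (a=4, v=6, y=-2): produces B1=F
input #6 (a=4, v=2, y=-1): produces B1=F
input #7 (a=3, v=2, y=-3): produces B1=F
input #8 (a=3, v=4, y=-3): produces B1=F

Answer: 1, 2, 3, 4, 5, 6, 7, 8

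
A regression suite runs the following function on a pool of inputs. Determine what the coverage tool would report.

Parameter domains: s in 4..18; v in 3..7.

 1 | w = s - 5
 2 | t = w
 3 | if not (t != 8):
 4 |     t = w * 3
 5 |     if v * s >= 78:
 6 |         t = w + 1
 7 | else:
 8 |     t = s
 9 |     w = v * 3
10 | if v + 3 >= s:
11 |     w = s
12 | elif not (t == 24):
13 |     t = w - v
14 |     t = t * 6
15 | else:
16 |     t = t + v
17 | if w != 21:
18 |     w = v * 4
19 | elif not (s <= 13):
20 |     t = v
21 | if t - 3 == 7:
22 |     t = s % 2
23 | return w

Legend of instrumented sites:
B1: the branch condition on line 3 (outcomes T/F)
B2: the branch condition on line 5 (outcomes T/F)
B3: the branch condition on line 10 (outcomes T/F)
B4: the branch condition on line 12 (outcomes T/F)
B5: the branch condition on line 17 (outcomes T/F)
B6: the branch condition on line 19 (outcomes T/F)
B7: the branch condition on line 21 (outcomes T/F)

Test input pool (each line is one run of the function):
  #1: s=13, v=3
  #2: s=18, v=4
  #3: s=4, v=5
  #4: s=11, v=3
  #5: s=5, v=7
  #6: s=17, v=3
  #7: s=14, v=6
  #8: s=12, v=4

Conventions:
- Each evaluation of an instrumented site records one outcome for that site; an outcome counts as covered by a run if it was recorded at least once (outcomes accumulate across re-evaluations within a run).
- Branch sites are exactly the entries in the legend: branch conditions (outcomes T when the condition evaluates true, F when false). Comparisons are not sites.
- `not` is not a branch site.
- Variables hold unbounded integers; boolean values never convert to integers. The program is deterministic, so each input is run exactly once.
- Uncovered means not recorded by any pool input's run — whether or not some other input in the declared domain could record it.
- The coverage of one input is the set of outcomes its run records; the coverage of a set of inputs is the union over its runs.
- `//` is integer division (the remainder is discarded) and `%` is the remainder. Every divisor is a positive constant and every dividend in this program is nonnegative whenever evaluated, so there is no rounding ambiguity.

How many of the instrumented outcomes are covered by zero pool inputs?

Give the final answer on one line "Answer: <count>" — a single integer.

test 1 (s=13, v=3) fires B1->T, B2->F, B3->F, B4->F, B5->T, B7->F; hits B1=T, B2=F, B3=F, B4=F, B5=T, B7=F
test 2 (s=18, v=4) fires B1->F, B3->F, B4->T, B5->T, B7->F; hits B1=F, B3=F, B4=T, B5=T, B7=F
test 3 (s=4, v=5) fires B1->F, B3->T, B5->T, B7->F; hits B1=F, B3=T, B5=T, B7=F
test 4 (s=11, v=3) fires B1->F, B3->F, B4->T, B5->T, B7->F; hits B1=F, B3=F, B4=T, B5=T, B7=F
test 5 (s=5, v=7) fires B1->F, B3->T, B5->T, B7->F; hits B1=F, B3=T, B5=T, B7=F
test 6 (s=17, v=3) fires B1->F, B3->F, B4->T, B5->T, B7->F; hits B1=F, B3=F, B4=T, B5=T, B7=F
test 7 (s=14, v=6) fires B1->F, B3->F, B4->T, B5->T, B7->F; hits B1=F, B3=F, B4=T, B5=T, B7=F
test 8 (s=12, v=4) fires B1->F, B3->F, B4->T, B5->T, B7->F; hits B1=F, B3=F, B4=T, B5=T, B7=F
union over the pool: B1=T, B1=F, B2=F, B3=T, B3=F, B4=T, B4=F, B5=T, B7=F
uncovered (5 of 14): B2=T, B5=F, B6=T, B6=F, B7=T

Answer: 5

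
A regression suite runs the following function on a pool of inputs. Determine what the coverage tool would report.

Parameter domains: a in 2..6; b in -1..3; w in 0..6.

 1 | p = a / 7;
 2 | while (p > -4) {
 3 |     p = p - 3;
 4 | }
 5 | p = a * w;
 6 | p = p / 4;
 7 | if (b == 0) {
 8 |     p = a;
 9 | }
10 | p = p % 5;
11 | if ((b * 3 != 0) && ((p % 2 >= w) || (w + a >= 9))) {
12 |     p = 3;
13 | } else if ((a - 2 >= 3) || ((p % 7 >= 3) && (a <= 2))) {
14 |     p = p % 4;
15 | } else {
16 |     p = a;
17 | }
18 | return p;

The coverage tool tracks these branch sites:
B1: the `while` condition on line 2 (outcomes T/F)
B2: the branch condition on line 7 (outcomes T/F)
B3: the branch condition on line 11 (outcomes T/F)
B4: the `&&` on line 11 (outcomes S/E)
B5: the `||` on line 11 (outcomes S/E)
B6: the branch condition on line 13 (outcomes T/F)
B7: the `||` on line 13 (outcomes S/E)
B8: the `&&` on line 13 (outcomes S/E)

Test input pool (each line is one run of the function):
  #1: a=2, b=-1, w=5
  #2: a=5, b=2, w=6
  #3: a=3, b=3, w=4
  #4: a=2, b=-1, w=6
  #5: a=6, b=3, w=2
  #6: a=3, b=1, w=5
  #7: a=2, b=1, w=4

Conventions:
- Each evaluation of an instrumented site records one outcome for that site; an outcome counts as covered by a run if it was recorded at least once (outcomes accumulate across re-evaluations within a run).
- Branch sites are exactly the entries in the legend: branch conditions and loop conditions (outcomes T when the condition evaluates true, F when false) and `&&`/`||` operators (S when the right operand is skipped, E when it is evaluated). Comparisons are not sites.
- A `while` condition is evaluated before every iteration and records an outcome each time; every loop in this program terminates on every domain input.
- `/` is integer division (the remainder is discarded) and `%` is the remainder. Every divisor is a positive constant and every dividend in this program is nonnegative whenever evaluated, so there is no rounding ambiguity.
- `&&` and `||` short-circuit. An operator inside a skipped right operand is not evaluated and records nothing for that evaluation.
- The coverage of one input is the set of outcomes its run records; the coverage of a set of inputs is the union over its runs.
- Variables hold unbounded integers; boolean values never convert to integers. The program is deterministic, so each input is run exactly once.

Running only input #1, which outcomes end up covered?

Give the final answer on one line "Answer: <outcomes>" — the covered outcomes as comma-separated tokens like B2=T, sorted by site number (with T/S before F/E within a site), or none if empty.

Event log for input #1 (a=2, b=-1, w=5):
  B1->T, B1->T, B1->F, B2->F, B4->E, B5->E, B3->F, B7->E, B8->S, B6->F
as a set, this run covers: B1=T, B1=F, B2=F, B3=F, B4=E, B5=E, B6=F, B7=E, B8=S

Answer: B1=T, B1=F, B2=F, B3=F, B4=E, B5=E, B6=F, B7=E, B8=S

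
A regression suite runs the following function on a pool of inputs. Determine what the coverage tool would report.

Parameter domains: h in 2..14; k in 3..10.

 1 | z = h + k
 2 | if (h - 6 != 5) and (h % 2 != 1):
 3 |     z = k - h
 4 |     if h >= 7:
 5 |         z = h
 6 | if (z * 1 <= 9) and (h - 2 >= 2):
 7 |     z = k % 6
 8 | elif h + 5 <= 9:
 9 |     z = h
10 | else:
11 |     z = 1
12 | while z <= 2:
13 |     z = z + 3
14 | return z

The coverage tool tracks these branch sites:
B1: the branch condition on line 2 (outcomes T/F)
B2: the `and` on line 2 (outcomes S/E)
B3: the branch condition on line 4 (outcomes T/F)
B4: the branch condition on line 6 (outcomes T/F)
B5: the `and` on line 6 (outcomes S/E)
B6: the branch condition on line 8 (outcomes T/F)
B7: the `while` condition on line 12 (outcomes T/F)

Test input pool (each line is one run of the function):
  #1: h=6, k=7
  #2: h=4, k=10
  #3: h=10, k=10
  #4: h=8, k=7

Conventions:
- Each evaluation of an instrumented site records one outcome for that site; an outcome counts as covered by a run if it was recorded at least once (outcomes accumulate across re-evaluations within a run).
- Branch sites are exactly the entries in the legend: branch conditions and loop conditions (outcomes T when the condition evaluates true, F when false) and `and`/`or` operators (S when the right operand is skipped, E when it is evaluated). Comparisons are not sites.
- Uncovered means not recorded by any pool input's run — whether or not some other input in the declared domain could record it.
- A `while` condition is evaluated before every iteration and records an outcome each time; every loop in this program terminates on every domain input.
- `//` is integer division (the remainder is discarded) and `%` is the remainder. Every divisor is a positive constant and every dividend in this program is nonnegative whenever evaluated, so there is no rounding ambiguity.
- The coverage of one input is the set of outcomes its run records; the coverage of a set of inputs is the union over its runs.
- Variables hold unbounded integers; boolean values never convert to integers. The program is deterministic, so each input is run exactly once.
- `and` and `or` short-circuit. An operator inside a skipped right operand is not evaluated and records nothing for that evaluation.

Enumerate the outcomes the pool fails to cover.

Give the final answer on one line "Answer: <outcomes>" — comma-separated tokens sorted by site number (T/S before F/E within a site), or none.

run #1 (h=6, k=7) records B1=T, B2=E, B3=F, B4=T, B5=E, B7=T, B7=F
run #2 (h=4, k=10) records B1=T, B2=E, B3=F, B4=T, B5=E, B7=F
run #3 (h=10, k=10) records B1=T, B2=E, B3=T, B4=F, B5=S, B6=F, B7=T, B7=F
run #4 (h=8, k=7) records B1=T, B2=E, B3=T, B4=T, B5=E, B7=T, B7=F
union over the pool: B1=T, B2=E, B3=T, B3=F, B4=T, B4=F, B5=S, B5=E, B6=F, B7=T, B7=F
uncovered (3 of 14): B1=F, B2=S, B6=T

Answer: B1=F, B2=S, B6=T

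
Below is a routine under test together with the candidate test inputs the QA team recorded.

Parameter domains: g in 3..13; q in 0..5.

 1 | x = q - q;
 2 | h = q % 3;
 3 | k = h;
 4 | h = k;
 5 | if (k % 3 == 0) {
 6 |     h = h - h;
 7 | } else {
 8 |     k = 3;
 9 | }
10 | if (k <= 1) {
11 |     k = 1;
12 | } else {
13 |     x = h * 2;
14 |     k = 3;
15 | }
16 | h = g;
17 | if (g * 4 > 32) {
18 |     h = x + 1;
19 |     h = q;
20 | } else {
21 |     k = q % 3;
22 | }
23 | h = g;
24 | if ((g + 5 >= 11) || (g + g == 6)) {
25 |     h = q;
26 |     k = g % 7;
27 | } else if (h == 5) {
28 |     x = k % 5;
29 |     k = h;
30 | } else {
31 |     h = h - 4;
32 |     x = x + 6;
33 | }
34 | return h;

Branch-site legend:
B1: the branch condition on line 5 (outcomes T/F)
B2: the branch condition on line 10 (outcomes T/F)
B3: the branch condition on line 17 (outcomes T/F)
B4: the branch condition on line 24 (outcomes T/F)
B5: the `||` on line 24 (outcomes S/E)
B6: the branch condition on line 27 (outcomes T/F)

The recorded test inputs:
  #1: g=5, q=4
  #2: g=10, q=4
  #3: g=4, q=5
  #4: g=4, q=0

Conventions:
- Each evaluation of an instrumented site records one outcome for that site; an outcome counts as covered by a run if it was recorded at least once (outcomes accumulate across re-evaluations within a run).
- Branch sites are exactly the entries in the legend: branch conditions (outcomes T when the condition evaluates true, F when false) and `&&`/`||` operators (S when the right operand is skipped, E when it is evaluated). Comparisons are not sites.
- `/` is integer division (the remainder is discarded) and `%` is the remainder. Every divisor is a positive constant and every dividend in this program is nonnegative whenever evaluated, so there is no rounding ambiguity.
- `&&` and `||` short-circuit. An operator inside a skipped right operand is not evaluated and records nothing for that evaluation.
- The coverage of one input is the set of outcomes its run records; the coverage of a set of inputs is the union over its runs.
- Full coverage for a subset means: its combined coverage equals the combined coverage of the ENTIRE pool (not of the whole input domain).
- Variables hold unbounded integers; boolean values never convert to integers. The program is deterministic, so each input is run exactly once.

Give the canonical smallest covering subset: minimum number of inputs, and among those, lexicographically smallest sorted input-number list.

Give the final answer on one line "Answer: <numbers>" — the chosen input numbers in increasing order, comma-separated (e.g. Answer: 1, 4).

#1 (g=5, q=4) -> B1->F, B2->F, B3->F, B5->E, B4->F, B6->T; covered: B1=F, B2=F, B3=F, B4=F, B5=E, B6=T
#2 (g=10, q=4) -> B1->F, B2->F, B3->T, B5->S, B4->T; covered: B1=F, B2=F, B3=T, B4=T, B5=S
#3 (g=4, q=5) -> B1->F, B2->F, B3->F, B5->E, B4->F, B6->F; covered: B1=F, B2=F, B3=F, B4=F, B5=E, B6=F
#4 (g=4, q=0) -> B1->T, B2->T, B3->F, B5->E, B4->F, B6->F; covered: B1=T, B2=T, B3=F, B4=F, B5=E, B6=F
union over all inputs: B1=T, B1=F, B2=T, B2=F, B3=T, B3=F, B4=T, B4=F, B5=S, B5=E, B6=T, B6=F (12 outcomes)
size 1 is not enough: best union over all size-1 subsets is 6/12
size 2 is not enough: best union over all size-2 subsets is 11/12
size 3: inputs {1, 2, 4} cover all 12 outcomes, and no lexicographically smaller subset of this size does

Answer: 1, 2, 4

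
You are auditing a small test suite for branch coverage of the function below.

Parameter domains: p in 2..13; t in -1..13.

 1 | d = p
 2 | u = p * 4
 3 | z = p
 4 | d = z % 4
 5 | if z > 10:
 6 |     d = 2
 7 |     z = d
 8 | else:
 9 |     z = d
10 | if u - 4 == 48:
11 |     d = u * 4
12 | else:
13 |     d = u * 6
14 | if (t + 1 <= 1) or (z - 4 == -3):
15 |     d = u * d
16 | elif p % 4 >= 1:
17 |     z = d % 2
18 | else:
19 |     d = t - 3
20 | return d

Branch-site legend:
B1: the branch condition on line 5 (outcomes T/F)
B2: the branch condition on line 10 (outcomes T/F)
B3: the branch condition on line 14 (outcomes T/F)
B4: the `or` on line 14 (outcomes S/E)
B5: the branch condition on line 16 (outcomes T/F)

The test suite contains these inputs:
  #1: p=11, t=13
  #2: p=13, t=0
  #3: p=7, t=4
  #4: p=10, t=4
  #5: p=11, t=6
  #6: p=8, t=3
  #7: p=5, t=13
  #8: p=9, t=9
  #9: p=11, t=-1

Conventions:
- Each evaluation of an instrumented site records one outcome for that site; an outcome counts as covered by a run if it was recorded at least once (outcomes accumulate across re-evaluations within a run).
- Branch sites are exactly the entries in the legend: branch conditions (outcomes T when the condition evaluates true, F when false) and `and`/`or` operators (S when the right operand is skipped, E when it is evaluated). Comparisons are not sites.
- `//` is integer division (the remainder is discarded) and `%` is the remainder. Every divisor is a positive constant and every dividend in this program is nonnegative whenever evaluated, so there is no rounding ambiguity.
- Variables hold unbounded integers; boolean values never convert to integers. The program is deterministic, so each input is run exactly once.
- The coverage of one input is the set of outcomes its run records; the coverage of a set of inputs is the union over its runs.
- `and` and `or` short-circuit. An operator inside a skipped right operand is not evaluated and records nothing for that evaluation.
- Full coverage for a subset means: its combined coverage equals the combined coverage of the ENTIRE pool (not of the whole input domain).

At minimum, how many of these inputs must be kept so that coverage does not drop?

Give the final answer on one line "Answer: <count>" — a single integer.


#1 (p=11, t=13) -> covered: B1=T, B2=F, B3=F, B4=E, B5=T
#2 (p=13, t=0) -> covered: B1=T, B2=T, B3=T, B4=S
#3 (p=7, t=4) -> covered: B1=F, B2=F, B3=F, B4=E, B5=T
#4 (p=10, t=4) -> covered: B1=F, B2=F, B3=F, B4=E, B5=T
#5 (p=11, t=6) -> covered: B1=T, B2=F, B3=F, B4=E, B5=T
#6 (p=8, t=3) -> covered: B1=F, B2=F, B3=F, B4=E, B5=F
#7 (p=5, t=13) -> covered: B1=F, B2=F, B3=T, B4=E
#8 (p=9, t=9) -> covered: B1=F, B2=F, B3=T, B4=E
#9 (p=11, t=-1) -> covered: B1=T, B2=F, B3=T, B4=S
the full pool covers 10 outcomes: B1=T, B1=F, B2=T, B2=F, B3=T, B3=F, B4=S, B4=E, B5=T, B5=F
size 1 is not enough: best union over all size-1 subsets is 5/10
size 2 is not enough: best union over all size-2 subsets is 9/10
size 3: inputs {1, 2, 6} cover all 10 outcomes, and no lexicographically smaller subset of this size does
Answer: 3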